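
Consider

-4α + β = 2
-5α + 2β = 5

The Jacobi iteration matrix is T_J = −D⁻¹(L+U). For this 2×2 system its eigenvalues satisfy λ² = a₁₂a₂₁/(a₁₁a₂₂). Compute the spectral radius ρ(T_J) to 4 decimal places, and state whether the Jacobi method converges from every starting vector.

a₁₂a₂₁/(a₁₁a₂₂) = (1)·(-5) / ((-4)·(2)) = 0.625000
ρ = √|0.625000| = √0.625000 = 0.7906
ρ < 1, so Jacobi converges

0.7906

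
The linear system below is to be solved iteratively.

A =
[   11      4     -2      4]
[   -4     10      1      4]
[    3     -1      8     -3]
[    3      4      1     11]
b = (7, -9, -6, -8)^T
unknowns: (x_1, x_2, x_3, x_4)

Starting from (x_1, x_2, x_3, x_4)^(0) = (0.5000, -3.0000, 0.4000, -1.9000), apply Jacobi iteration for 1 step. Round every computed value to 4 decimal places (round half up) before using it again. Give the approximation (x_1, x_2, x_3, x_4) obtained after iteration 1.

(2.4909, 0.0200, -2.0250, 0.1909)

Iteration 1:
  x_1 = (7 - (4)·-3.0000 - (-2)·0.4000 - (4)·-1.9000) / (11) = 2.4909
  x_2 = (-9 - (-4)·0.5000 - (1)·0.4000 - (4)·-1.9000) / (10) = 0.0200
  x_3 = (-6 - (3)·0.5000 - (-1)·-3.0000 - (-3)·-1.9000) / (8) = -2.0250
  x_4 = (-8 - (3)·0.5000 - (4)·-3.0000 - (1)·0.4000) / (11) = 0.1909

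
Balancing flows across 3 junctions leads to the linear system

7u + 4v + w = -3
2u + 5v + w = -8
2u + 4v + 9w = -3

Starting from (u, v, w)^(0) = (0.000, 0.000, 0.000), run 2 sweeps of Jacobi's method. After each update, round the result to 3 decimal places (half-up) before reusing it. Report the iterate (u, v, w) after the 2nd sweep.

(0.533, -1.362, 0.473)

Iteration 1:
  u = (-3 - (4)·0.000 - (1)·0.000) / (7) = -0.429
  v = (-8 - (2)·0.000 - (1)·0.000) / (5) = -1.600
  w = (-3 - (2)·0.000 - (4)·0.000) / (9) = -0.333
Iteration 2:
  u = (-3 - (4)·-1.600 - (1)·-0.333) / (7) = 0.533
  v = (-8 - (2)·-0.429 - (1)·-0.333) / (5) = -1.362
  w = (-3 - (2)·-0.429 - (4)·-1.600) / (9) = 0.473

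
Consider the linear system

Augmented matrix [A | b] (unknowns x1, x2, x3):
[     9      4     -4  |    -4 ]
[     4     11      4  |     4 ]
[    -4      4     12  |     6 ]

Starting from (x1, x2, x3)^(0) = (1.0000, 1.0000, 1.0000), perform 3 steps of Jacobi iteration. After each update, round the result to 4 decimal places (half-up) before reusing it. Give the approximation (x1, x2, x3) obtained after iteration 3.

(-0.3868, 0.2136, 0.3653)

Iteration 1:
  x1 = (-4 - (4)·1.0000 - (-4)·1.0000) / (9) = -0.4444
  x2 = (4 - (4)·1.0000 - (4)·1.0000) / (11) = -0.3636
  x3 = (6 - (-4)·1.0000 - (4)·1.0000) / (12) = 0.5000
Iteration 2:
  x1 = (-4 - (4)·-0.3636 - (-4)·0.5000) / (9) = -0.0606
  x2 = (4 - (4)·-0.4444 - (4)·0.5000) / (11) = 0.3434
  x3 = (6 - (-4)·-0.4444 - (4)·-0.3636) / (12) = 0.4731
Iteration 3:
  x1 = (-4 - (4)·0.3434 - (-4)·0.4731) / (9) = -0.3868
  x2 = (4 - (4)·-0.0606 - (4)·0.4731) / (11) = 0.2136
  x3 = (6 - (-4)·-0.0606 - (4)·0.3434) / (12) = 0.3653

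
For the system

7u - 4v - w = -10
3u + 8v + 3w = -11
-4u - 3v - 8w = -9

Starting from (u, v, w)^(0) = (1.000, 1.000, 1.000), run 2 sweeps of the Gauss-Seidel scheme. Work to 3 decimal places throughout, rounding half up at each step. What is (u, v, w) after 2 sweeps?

(-1.984, -1.395, 2.640)

Iteration 1:
  u = (-10 - (-4)·1.000 - (-1)·1.000) / (7) = -0.714
  v = (-11 - (3)·-0.714 - (3)·1.000) / (8) = -1.482
  w = (-9 - (-4)·-0.714 - (-3)·-1.482) / (-8) = 2.038
Iteration 2:
  u = (-10 - (-4)·-1.482 - (-1)·2.038) / (7) = -1.984
  v = (-11 - (3)·-1.984 - (3)·2.038) / (8) = -1.395
  w = (-9 - (-4)·-1.984 - (-3)·-1.395) / (-8) = 2.640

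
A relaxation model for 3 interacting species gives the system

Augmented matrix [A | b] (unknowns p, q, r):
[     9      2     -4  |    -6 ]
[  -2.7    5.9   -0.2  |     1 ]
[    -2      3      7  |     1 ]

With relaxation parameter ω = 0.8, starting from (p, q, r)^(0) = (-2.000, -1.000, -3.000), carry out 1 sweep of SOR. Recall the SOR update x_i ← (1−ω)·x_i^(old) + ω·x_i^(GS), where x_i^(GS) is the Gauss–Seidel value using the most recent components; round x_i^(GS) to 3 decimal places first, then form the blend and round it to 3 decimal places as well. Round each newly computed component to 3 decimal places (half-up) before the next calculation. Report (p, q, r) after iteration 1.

Iteration 1:
  p: GS value = (-6 - (2)·-1.000 - (-4)·-3.000) / (9) = -1.778;  p ← (1−ω)·-2.000 + ω·-1.778 = -1.822
  q: GS value = (1 - (-2.7)·-1.822 - (-0.2)·-3.000) / (5.9) = -0.766;  q ← (1−ω)·-1.000 + ω·-0.766 = -0.813
  r: GS value = (1 - (-2)·-1.822 - (3)·-0.813) / (7) = -0.029;  r ← (1−ω)·-3.000 + ω·-0.029 = -0.623

(-1.822, -0.813, -0.623)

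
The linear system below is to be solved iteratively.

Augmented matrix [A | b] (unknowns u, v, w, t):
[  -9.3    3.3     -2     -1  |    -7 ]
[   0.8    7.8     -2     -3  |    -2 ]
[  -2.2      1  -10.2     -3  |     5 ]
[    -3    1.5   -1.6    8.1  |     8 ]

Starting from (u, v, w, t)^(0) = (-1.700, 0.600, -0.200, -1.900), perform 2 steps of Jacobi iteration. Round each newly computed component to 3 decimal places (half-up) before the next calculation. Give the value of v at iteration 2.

-0.175

Iteration 1:
  u = (-7 - (3.3)·0.600 - (-2)·-0.200 - (-1)·-1.900) / (-9.3) = 1.213
  v = (-2 - (0.8)·-1.700 - (-2)·-0.200 - (-3)·-1.900) / (7.8) = -0.864
  w = (5 - (-2.2)·-1.700 - (1)·0.600 - (-3)·-1.900) / (-10.2) = 0.494
  t = (8 - (-3)·-1.700 - (1.5)·0.600 - (-1.6)·-0.200) / (8.1) = 0.207
Iteration 2:
  u = (-7 - (3.3)·-0.864 - (-2)·0.494 - (-1)·0.207) / (-9.3) = 0.318
  v = (-2 - (0.8)·1.213 - (-2)·0.494 - (-3)·0.207) / (7.8) = -0.175
  w = (5 - (-2.2)·1.213 - (1)·-0.864 - (-3)·0.207) / (-10.2) = -0.897
  t = (8 - (-3)·1.213 - (1.5)·-0.864 - (-1.6)·0.494) / (8.1) = 1.694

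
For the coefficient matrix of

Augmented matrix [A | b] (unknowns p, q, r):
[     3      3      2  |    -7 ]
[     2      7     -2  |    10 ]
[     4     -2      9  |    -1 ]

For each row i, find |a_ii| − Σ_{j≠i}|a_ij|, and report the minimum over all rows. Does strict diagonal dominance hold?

row 1: |3| − (3+2) = -2
row 2: |7| − (2+2) = 3
row 3: |9| − (4+2) = 3
minimum over rows = -2 → not strictly diagonally dominant

-2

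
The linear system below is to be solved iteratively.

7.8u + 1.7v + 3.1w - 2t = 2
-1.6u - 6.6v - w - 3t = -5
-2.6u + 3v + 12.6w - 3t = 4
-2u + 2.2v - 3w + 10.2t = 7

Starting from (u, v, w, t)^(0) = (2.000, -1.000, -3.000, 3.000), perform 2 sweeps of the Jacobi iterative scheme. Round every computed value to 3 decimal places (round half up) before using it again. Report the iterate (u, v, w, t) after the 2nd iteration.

Iteration 1:
  u = (2 - (1.7)·-1.000 - (3.1)·-3.000 - (-2)·3.000) / (7.8) = 2.436
  v = (-5 - (-1.6)·2.000 - (-1)·-3.000 - (-3)·3.000) / (-6.6) = -0.636
  w = (4 - (-2.6)·2.000 - (3)·-1.000 - (-3)·3.000) / (12.6) = 1.683
  t = (7 - (-2)·2.000 - (2.2)·-1.000 - (-3)·-3.000) / (10.2) = 0.412
Iteration 2:
  u = (2 - (1.7)·-0.636 - (3.1)·1.683 - (-2)·0.412) / (7.8) = -0.168
  v = (-5 - (-1.6)·2.436 - (-1)·1.683 - (-3)·0.412) / (-6.6) = -0.275
  w = (4 - (-2.6)·2.436 - (3)·-0.636 - (-3)·0.412) / (12.6) = 1.070
  t = (7 - (-2)·2.436 - (2.2)·-0.636 - (-3)·1.683) / (10.2) = 1.796

(-0.168, -0.275, 1.070, 1.796)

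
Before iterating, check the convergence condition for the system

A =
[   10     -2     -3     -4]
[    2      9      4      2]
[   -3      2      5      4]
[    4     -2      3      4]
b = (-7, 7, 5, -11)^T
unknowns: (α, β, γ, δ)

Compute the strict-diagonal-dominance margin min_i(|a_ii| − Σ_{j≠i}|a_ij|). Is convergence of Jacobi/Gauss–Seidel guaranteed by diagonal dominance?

-5

row 1: |10| − (2+3+4) = 1
row 2: |9| − (2+4+2) = 1
row 3: |5| − (3+2+4) = -4
row 4: |4| − (4+2+3) = -5
minimum over rows = -5 → not strictly diagonally dominant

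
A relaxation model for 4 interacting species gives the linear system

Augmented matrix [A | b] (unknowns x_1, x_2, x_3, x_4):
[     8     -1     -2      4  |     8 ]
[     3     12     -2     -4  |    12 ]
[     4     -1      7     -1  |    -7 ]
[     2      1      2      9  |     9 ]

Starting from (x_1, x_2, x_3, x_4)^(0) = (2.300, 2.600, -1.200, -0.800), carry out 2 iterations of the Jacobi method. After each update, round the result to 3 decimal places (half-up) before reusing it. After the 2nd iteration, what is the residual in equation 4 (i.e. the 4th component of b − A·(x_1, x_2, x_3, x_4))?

Iteration 1:
  x_1 = (8 - (-1)·2.600 - (-2)·-1.200 - (4)·-0.800) / (8) = 1.425
  x_2 = (12 - (3)·2.300 - (-2)·-1.200 - (-4)·-0.800) / (12) = -0.042
  x_3 = (-7 - (4)·2.300 - (-1)·2.600 - (-1)·-0.800) / (7) = -2.057
  x_4 = (9 - (2)·2.300 - (1)·2.600 - (2)·-1.200) / (9) = 0.467
Iteration 2:
  x_1 = (8 - (-1)·-0.042 - (-2)·-2.057 - (4)·0.467) / (8) = 0.247
  x_2 = (12 - (3)·1.425 - (-2)·-2.057 - (-4)·0.467) / (12) = 0.457
  x_3 = (-7 - (4)·1.425 - (-1)·-0.042 - (-1)·0.467) / (7) = -1.754
  x_4 = (9 - (2)·1.425 - (1)·-0.042 - (2)·-2.057) / (9) = 1.145
Residual b − A·x = (-1.607, 6.847, 5.892, 1.252)

1.252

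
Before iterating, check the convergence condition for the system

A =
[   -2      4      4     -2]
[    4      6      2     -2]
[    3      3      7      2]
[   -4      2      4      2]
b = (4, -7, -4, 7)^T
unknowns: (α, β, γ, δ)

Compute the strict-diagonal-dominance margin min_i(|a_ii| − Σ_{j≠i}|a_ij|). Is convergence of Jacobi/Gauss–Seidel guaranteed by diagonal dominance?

-8

row 1: |-2| − (4+4+2) = -8
row 2: |6| − (4+2+2) = -2
row 3: |7| − (3+3+2) = -1
row 4: |2| − (4+2+4) = -8
minimum over rows = -8 → not strictly diagonally dominant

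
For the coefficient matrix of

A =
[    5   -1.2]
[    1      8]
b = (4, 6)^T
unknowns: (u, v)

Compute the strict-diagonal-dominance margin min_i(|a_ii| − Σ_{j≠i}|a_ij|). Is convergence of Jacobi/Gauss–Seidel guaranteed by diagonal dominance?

row 1: |5| − (1.2) = 3.8
row 2: |8| − (1) = 7
minimum over rows = 3.8 → strictly diagonally dominant (convergence guaranteed)

3.8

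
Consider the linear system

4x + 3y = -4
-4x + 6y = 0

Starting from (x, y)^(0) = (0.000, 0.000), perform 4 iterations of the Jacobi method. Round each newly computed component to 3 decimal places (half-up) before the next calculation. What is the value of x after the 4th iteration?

-0.500

Iteration 1:
  x = (-4 - (3)·0.000) / (4) = -1.000
  y = (0 - (-4)·0.000) / (6) = 0.000
Iteration 2:
  x = (-4 - (3)·0.000) / (4) = -1.000
  y = (0 - (-4)·-1.000) / (6) = -0.667
Iteration 3:
  x = (-4 - (3)·-0.667) / (4) = -0.500
  y = (0 - (-4)·-1.000) / (6) = -0.667
Iteration 4:
  x = (-4 - (3)·-0.667) / (4) = -0.500
  y = (0 - (-4)·-0.500) / (6) = -0.333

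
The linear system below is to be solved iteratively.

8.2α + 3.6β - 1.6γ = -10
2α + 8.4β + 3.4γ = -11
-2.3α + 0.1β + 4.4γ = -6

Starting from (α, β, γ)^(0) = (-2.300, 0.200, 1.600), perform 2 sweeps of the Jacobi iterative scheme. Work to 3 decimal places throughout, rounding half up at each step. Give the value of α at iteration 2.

-1.102

Iteration 1:
  α = (-10 - (3.6)·0.200 - (-1.6)·1.600) / (8.2) = -0.995
  β = (-11 - (2)·-2.300 - (3.4)·1.600) / (8.4) = -1.410
  γ = (-6 - (-2.3)·-2.300 - (0.1)·0.200) / (4.4) = -2.570
Iteration 2:
  α = (-10 - (3.6)·-1.410 - (-1.6)·-2.570) / (8.2) = -1.102
  β = (-11 - (2)·-0.995 - (3.4)·-2.570) / (8.4) = -0.032
  γ = (-6 - (-2.3)·-0.995 - (0.1)·-1.410) / (4.4) = -1.852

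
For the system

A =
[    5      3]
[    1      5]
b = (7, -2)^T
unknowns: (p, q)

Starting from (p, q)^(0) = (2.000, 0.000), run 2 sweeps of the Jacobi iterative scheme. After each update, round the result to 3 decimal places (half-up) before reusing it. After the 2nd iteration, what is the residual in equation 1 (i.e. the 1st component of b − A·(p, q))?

-0.360

Iteration 1:
  p = (7 - (3)·0.000) / (5) = 1.400
  q = (-2 - (1)·2.000) / (5) = -0.800
Iteration 2:
  p = (7 - (3)·-0.800) / (5) = 1.880
  q = (-2 - (1)·1.400) / (5) = -0.680
Residual b − A·x = (-0.360, -0.480)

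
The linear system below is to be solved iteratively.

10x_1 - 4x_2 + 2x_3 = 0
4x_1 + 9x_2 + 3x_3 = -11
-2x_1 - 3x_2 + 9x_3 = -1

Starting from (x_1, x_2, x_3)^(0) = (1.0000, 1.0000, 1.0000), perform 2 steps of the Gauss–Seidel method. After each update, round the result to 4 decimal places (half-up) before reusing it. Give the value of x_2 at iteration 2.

-0.7796

Iteration 1:
  x_1 = (0 - (-4)·1.0000 - (2)·1.0000) / (10) = 0.2000
  x_2 = (-11 - (4)·0.2000 - (3)·1.0000) / (9) = -1.6444
  x_3 = (-1 - (-2)·0.2000 - (-3)·-1.6444) / (9) = -0.6148
Iteration 2:
  x_1 = (0 - (-4)·-1.6444 - (2)·-0.6148) / (10) = -0.5348
  x_2 = (-11 - (4)·-0.5348 - (3)·-0.6148) / (9) = -0.7796
  x_3 = (-1 - (-2)·-0.5348 - (-3)·-0.7796) / (9) = -0.4898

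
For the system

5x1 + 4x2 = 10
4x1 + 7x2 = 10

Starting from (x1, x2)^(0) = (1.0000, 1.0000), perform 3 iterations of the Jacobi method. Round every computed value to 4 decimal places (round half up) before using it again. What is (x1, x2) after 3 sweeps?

Iteration 1:
  x1 = (10 - (4)·1.0000) / (5) = 1.2000
  x2 = (10 - (4)·1.0000) / (7) = 0.8571
Iteration 2:
  x1 = (10 - (4)·0.8571) / (5) = 1.3143
  x2 = (10 - (4)·1.2000) / (7) = 0.7429
Iteration 3:
  x1 = (10 - (4)·0.7429) / (5) = 1.4057
  x2 = (10 - (4)·1.3143) / (7) = 0.6775

(1.4057, 0.6775)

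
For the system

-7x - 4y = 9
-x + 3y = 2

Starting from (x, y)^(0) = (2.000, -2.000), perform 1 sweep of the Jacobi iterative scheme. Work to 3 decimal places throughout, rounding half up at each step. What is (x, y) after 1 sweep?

(-0.143, 1.333)

Iteration 1:
  x = (9 - (-4)·-2.000) / (-7) = -0.143
  y = (2 - (-1)·2.000) / (3) = 1.333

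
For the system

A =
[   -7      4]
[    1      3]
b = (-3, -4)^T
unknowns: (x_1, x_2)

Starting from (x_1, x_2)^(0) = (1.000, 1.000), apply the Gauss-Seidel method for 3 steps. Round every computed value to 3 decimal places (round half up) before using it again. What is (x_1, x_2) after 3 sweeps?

Iteration 1:
  x_1 = (-3 - (4)·1.000) / (-7) = 1.000
  x_2 = (-4 - (1)·1.000) / (3) = -1.667
Iteration 2:
  x_1 = (-3 - (4)·-1.667) / (-7) = -0.524
  x_2 = (-4 - (1)·-0.524) / (3) = -1.159
Iteration 3:
  x_1 = (-3 - (4)·-1.159) / (-7) = -0.234
  x_2 = (-4 - (1)·-0.234) / (3) = -1.255

(-0.234, -1.255)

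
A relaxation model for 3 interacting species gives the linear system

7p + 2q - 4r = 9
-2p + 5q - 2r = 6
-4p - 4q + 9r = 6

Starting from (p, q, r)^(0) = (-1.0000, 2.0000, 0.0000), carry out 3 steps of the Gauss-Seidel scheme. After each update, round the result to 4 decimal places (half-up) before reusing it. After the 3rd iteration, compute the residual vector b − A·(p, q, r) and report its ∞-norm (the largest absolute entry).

Iteration 1:
  p = (9 - (2)·2.0000 - (-4)·0.0000) / (7) = 0.7143
  q = (6 - (-2)·0.7143 - (-2)·0.0000) / (5) = 1.4857
  r = (6 - (-4)·0.7143 - (-4)·1.4857) / (9) = 1.6444
Iteration 2:
  p = (9 - (2)·1.4857 - (-4)·1.6444) / (7) = 1.8009
  q = (6 - (-2)·1.8009 - (-2)·1.6444) / (5) = 2.5781
  r = (6 - (-4)·1.8009 - (-4)·2.5781) / (9) = 2.6129
Iteration 3:
  p = (9 - (2)·2.5781 - (-4)·2.6129) / (7) = 2.0422
  q = (6 - (-2)·2.0422 - (-2)·2.6129) / (5) = 3.0620
  r = (6 - (-4)·2.0422 - (-4)·3.0620) / (9) = 2.9352
Residual b − A·x = (0.3214, 0.6448, 0.0000); ∞-norm = 0.6448

0.6448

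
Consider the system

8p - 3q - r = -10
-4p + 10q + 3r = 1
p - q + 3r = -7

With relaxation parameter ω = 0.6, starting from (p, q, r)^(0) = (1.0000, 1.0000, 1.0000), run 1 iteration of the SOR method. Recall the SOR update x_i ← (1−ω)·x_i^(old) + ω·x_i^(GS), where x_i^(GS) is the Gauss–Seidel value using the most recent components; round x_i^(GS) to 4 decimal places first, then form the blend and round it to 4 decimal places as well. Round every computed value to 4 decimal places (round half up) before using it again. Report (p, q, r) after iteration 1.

Iteration 1:
  p: GS value = (-10 - (-3)·1.0000 - (-1)·1.0000) / (8) = -0.7500;  p ← (1−ω)·1.0000 + ω·-0.7500 = -0.0500
  q: GS value = (1 - (-4)·-0.0500 - (3)·1.0000) / (10) = -0.2200;  q ← (1−ω)·1.0000 + ω·-0.2200 = 0.2680
  r: GS value = (-7 - (1)·-0.0500 - (-1)·0.2680) / (3) = -2.2273;  r ← (1−ω)·1.0000 + ω·-2.2273 = -0.9364

(-0.0500, 0.2680, -0.9364)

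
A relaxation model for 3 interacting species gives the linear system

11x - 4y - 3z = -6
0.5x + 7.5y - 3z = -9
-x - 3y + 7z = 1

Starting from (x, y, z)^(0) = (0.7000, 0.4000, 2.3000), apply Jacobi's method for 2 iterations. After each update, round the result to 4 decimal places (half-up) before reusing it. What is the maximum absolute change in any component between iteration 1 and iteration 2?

Iteration 1:
  x = (-6 - (-4)·0.4000 - (-3)·2.3000) / (11) = 0.2273
  y = (-9 - (0.5)·0.7000 - (-3)·2.3000) / (7.5) = -0.3267
  z = (1 - (-1)·0.7000 - (-3)·0.4000) / (7) = 0.4143
Iteration 2:
  x = (-6 - (-4)·-0.3267 - (-3)·0.4143) / (11) = -0.5513
  y = (-9 - (0.5)·0.2273 - (-3)·0.4143) / (7.5) = -1.0494
  z = (1 - (-1)·0.2273 - (-3)·-0.3267) / (7) = 0.0353
Change: (-0.7786, -0.7227, -0.3790) → max |·| = 0.7786

0.7786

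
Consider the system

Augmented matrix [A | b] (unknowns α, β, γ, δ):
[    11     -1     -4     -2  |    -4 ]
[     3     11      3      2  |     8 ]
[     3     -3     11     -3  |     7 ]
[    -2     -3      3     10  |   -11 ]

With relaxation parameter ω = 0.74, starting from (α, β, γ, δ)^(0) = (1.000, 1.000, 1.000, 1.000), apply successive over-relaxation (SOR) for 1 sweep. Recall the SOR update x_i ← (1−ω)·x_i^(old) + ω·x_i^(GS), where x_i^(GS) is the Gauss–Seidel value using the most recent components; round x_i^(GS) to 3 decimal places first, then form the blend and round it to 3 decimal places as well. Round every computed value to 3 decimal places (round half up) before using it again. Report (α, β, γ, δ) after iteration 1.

(0.462, 0.369, 0.914, -0.607)

Iteration 1:
  α: GS value = (-4 - (-1)·1.000 - (-4)·1.000 - (-2)·1.000) / (11) = 0.273;  α ← (1−ω)·1.000 + ω·0.273 = 0.462
  β: GS value = (8 - (3)·0.462 - (3)·1.000 - (2)·1.000) / (11) = 0.147;  β ← (1−ω)·1.000 + ω·0.147 = 0.369
  γ: GS value = (7 - (3)·0.462 - (-3)·0.369 - (-3)·1.000) / (11) = 0.884;  γ ← (1−ω)·1.000 + ω·0.884 = 0.914
  δ: GS value = (-11 - (-2)·0.462 - (-3)·0.369 - (3)·0.914) / (10) = -1.171;  δ ← (1−ω)·1.000 + ω·-1.171 = -0.607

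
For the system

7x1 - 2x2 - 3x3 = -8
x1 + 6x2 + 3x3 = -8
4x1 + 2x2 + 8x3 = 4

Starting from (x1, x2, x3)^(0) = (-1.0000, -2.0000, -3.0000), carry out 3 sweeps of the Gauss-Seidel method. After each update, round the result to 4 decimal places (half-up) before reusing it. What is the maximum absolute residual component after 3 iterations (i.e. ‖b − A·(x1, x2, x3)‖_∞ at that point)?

2.3527

Iteration 1:
  x1 = (-8 - (-2)·-2.0000 - (-3)·-3.0000) / (7) = -3.0000
  x2 = (-8 - (1)·-3.0000 - (3)·-3.0000) / (6) = 0.6667
  x3 = (4 - (4)·-3.0000 - (2)·0.6667) / (8) = 1.8333
Iteration 2:
  x1 = (-8 - (-2)·0.6667 - (-3)·1.8333) / (7) = -0.1667
  x2 = (-8 - (1)·-0.1667 - (3)·1.8333) / (6) = -2.2222
  x3 = (4 - (4)·-0.1667 - (2)·-2.2222) / (8) = 1.1389
Iteration 3:
  x1 = (-8 - (-2)·-2.2222 - (-3)·1.1389) / (7) = -1.2897
  x2 = (-8 - (1)·-1.2897 - (3)·1.1389) / (6) = -1.6878
  x3 = (4 - (4)·-1.2897 - (2)·-1.6878) / (8) = 1.5668
Residual b − A·x = (2.3527, -1.2839, 0.0000); ∞-norm = 2.3527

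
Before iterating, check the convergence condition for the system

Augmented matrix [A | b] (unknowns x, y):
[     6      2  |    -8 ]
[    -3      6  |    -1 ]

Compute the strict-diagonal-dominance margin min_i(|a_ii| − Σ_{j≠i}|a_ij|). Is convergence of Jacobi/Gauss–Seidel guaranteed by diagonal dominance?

3

row 1: |6| − (2) = 4
row 2: |6| − (3) = 3
minimum over rows = 3 → strictly diagonally dominant (convergence guaranteed)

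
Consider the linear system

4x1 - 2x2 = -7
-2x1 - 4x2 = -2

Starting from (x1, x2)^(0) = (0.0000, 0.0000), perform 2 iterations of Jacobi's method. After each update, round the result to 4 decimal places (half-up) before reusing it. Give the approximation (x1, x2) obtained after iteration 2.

(-1.5000, 1.3750)

Iteration 1:
  x1 = (-7 - (-2)·0.0000) / (4) = -1.7500
  x2 = (-2 - (-2)·0.0000) / (-4) = 0.5000
Iteration 2:
  x1 = (-7 - (-2)·0.5000) / (4) = -1.5000
  x2 = (-2 - (-2)·-1.7500) / (-4) = 1.3750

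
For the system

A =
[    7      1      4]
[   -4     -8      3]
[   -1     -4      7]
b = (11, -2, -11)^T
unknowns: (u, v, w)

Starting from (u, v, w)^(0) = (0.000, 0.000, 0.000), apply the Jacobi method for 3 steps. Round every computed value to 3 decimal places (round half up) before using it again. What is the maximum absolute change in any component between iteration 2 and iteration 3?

Iteration 1:
  u = (11 - (1)·0.000 - (4)·0.000) / (7) = 1.571
  v = (-2 - (-4)·0.000 - (3)·0.000) / (-8) = 0.250
  w = (-11 - (-1)·0.000 - (-4)·0.000) / (7) = -1.571
Iteration 2:
  u = (11 - (1)·0.250 - (4)·-1.571) / (7) = 2.433
  v = (-2 - (-4)·1.571 - (3)·-1.571) / (-8) = -1.125
  w = (-11 - (-1)·1.571 - (-4)·0.250) / (7) = -1.204
Iteration 3:
  u = (11 - (1)·-1.125 - (4)·-1.204) / (7) = 2.420
  v = (-2 - (-4)·2.433 - (3)·-1.204) / (-8) = -1.418
  w = (-11 - (-1)·2.433 - (-4)·-1.125) / (7) = -1.867
Change: (-0.013, -0.293, -0.663) → max |·| = 0.663

0.663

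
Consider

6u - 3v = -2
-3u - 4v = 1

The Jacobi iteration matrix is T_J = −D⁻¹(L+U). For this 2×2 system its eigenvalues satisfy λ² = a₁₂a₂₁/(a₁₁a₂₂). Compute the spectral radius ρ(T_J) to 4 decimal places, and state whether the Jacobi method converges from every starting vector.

0.6124

a₁₂a₂₁/(a₁₁a₂₂) = (-3)·(-3) / ((6)·(-4)) = -0.375000
ρ = √|-0.375000| = √0.375000 = 0.6124
ρ < 1, so Jacobi converges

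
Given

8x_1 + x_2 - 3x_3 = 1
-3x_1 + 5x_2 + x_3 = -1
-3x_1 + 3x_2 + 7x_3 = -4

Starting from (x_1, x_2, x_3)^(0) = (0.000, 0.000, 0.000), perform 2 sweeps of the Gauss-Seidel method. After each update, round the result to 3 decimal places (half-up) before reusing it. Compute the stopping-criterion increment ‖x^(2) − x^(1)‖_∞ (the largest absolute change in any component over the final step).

0.158

Iteration 1:
  x_1 = (1 - (1)·0.000 - (-3)·0.000) / (8) = 0.125
  x_2 = (-1 - (-3)·0.125 - (1)·0.000) / (5) = -0.125
  x_3 = (-4 - (-3)·0.125 - (3)·-0.125) / (7) = -0.464
Iteration 2:
  x_1 = (1 - (1)·-0.125 - (-3)·-0.464) / (8) = -0.033
  x_2 = (-1 - (-3)·-0.033 - (1)·-0.464) / (5) = -0.127
  x_3 = (-4 - (-3)·-0.033 - (3)·-0.127) / (7) = -0.531
Change: (-0.158, -0.002, -0.067) → max |·| = 0.158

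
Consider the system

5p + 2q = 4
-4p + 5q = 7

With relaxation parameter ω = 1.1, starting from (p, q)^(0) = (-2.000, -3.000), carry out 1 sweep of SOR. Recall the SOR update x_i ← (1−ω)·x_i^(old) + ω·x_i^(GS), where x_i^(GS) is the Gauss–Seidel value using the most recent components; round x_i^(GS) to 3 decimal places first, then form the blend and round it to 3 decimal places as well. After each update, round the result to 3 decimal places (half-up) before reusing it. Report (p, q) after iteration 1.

(2.400, 3.952)

Iteration 1:
  p: GS value = (4 - (2)·-3.000) / (5) = 2.000;  p ← (1−ω)·-2.000 + ω·2.000 = 2.400
  q: GS value = (7 - (-4)·2.400) / (5) = 3.320;  q ← (1−ω)·-3.000 + ω·3.320 = 3.952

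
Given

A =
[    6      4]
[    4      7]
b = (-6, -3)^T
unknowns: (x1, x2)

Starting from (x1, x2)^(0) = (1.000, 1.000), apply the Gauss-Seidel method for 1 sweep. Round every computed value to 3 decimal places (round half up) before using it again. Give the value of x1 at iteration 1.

Iteration 1:
  x1 = (-6 - (4)·1.000) / (6) = -1.667
  x2 = (-3 - (4)·-1.667) / (7) = 0.524

-1.667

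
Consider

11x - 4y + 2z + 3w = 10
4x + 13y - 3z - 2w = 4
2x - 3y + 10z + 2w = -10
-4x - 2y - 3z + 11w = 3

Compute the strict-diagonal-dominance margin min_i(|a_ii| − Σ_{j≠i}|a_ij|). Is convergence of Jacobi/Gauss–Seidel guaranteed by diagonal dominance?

row 1: |11| − (4+2+3) = 2
row 2: |13| − (4+3+2) = 4
row 3: |10| − (2+3+2) = 3
row 4: |11| − (4+2+3) = 2
minimum over rows = 2 → strictly diagonally dominant (convergence guaranteed)

2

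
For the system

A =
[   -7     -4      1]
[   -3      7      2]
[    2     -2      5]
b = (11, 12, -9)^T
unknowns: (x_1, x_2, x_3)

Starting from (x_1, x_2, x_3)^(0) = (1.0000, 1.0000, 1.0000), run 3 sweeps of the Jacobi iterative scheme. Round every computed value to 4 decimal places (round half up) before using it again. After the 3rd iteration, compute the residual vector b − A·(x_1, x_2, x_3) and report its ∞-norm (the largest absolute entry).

3.4499

Iteration 1:
  x_1 = (11 - (-4)·1.0000 - (1)·1.0000) / (-7) = -2.0000
  x_2 = (12 - (-3)·1.0000 - (2)·1.0000) / (7) = 1.8571
  x_3 = (-9 - (2)·1.0000 - (-2)·1.0000) / (5) = -1.8000
Iteration 2:
  x_1 = (11 - (-4)·1.8571 - (1)·-1.8000) / (-7) = -2.8898
  x_2 = (12 - (-3)·-2.0000 - (2)·-1.8000) / (7) = 1.3714
  x_3 = (-9 - (2)·-2.0000 - (-2)·1.8571) / (5) = -0.2572
Iteration 3:
  x_1 = (11 - (-4)·1.3714 - (1)·-0.2572) / (-7) = -2.3918
  x_2 = (12 - (-3)·-2.8898 - (2)·-0.2572) / (7) = 0.5493
  x_3 = (-9 - (2)·-2.8898 - (-2)·1.3714) / (5) = -0.0955
Residual b − A·x = (-3.4499, 1.1705, -2.6403); ∞-norm = 3.4499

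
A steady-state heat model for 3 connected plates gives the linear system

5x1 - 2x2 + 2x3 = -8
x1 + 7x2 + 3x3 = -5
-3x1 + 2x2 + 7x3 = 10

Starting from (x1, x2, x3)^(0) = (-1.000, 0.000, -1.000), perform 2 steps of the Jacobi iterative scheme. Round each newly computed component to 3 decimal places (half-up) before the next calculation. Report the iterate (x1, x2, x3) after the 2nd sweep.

Iteration 1:
  x1 = (-8 - (-2)·0.000 - (2)·-1.000) / (5) = -1.200
  x2 = (-5 - (1)·-1.000 - (3)·-1.000) / (7) = -0.143
  x3 = (10 - (-3)·-1.000 - (2)·0.000) / (7) = 1.000
Iteration 2:
  x1 = (-8 - (-2)·-0.143 - (2)·1.000) / (5) = -2.057
  x2 = (-5 - (1)·-1.200 - (3)·1.000) / (7) = -0.971
  x3 = (10 - (-3)·-1.200 - (2)·-0.143) / (7) = 0.955

(-2.057, -0.971, 0.955)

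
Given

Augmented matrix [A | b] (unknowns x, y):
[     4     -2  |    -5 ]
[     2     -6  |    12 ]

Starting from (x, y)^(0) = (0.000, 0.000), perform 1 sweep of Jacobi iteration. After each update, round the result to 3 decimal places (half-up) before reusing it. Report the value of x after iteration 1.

Iteration 1:
  x = (-5 - (-2)·0.000) / (4) = -1.250
  y = (12 - (2)·0.000) / (-6) = -2.000

-1.250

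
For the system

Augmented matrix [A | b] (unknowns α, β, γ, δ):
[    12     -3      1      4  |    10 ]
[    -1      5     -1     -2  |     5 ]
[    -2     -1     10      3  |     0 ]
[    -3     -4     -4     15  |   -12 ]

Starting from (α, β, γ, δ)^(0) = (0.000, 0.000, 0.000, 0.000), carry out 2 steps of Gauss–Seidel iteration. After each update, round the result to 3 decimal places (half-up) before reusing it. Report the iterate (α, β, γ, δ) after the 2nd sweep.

(1.184, 1.195, 0.430, -0.130)

Iteration 1:
  α = (10 - (-3)·0.000 - (1)·0.000 - (4)·0.000) / (12) = 0.833
  β = (5 - (-1)·0.833 - (-1)·0.000 - (-2)·0.000) / (5) = 1.167
  γ = (0 - (-2)·0.833 - (-1)·1.167 - (3)·0.000) / (10) = 0.283
  δ = (-12 - (-3)·0.833 - (-4)·1.167 - (-4)·0.283) / (15) = -0.247
Iteration 2:
  α = (10 - (-3)·1.167 - (1)·0.283 - (4)·-0.247) / (12) = 1.184
  β = (5 - (-1)·1.184 - (-1)·0.283 - (-2)·-0.247) / (5) = 1.195
  γ = (0 - (-2)·1.184 - (-1)·1.195 - (3)·-0.247) / (10) = 0.430
  δ = (-12 - (-3)·1.184 - (-4)·1.195 - (-4)·0.430) / (15) = -0.130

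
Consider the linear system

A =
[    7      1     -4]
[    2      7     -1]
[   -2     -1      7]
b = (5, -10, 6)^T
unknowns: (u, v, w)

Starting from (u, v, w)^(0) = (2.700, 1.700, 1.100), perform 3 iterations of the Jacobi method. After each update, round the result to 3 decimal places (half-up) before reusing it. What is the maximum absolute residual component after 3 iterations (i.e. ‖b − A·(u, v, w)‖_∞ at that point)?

1.856

Iteration 1:
  u = (5 - (1)·1.700 - (-4)·1.100) / (7) = 1.100
  v = (-10 - (2)·2.700 - (-1)·1.100) / (7) = -2.043
  w = (6 - (-2)·2.700 - (-1)·1.700) / (7) = 1.871
Iteration 2:
  u = (5 - (1)·-2.043 - (-4)·1.871) / (7) = 2.075
  v = (-10 - (2)·1.100 - (-1)·1.871) / (7) = -1.476
  w = (6 - (-2)·1.100 - (-1)·-2.043) / (7) = 0.880
Iteration 3:
  u = (5 - (1)·-1.476 - (-4)·0.880) / (7) = 1.428
  v = (-10 - (2)·2.075 - (-1)·0.880) / (7) = -1.896
  w = (6 - (-2)·2.075 - (-1)·-1.476) / (7) = 1.239
Residual b − A·x = (1.856, 1.655, -1.713); ∞-norm = 1.856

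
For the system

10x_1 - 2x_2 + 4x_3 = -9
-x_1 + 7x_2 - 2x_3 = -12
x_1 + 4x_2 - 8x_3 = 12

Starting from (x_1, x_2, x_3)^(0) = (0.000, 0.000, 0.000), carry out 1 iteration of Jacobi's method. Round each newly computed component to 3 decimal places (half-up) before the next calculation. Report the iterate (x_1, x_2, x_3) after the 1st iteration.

Iteration 1:
  x_1 = (-9 - (-2)·0.000 - (4)·0.000) / (10) = -0.900
  x_2 = (-12 - (-1)·0.000 - (-2)·0.000) / (7) = -1.714
  x_3 = (12 - (1)·0.000 - (4)·0.000) / (-8) = -1.500

(-0.900, -1.714, -1.500)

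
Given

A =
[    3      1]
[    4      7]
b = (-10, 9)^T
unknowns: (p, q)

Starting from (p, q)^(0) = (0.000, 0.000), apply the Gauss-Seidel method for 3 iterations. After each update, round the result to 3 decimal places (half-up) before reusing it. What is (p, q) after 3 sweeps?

(-4.599, 3.914)

Iteration 1:
  p = (-10 - (1)·0.000) / (3) = -3.333
  q = (9 - (4)·-3.333) / (7) = 3.190
Iteration 2:
  p = (-10 - (1)·3.190) / (3) = -4.397
  q = (9 - (4)·-4.397) / (7) = 3.798
Iteration 3:
  p = (-10 - (1)·3.798) / (3) = -4.599
  q = (9 - (4)·-4.599) / (7) = 3.914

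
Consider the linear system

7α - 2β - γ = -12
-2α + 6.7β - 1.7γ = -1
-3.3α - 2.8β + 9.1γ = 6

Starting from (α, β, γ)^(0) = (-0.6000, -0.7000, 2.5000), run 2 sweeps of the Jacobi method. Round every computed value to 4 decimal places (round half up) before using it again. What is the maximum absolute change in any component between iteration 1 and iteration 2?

0.8626

Iteration 1:
  α = (-12 - (-2)·-0.7000 - (-1)·2.5000) / (7) = -1.5571
  β = (-1 - (-2)·-0.6000 - (-1.7)·2.5000) / (6.7) = 0.3060
  γ = (6 - (-3.3)·-0.6000 - (-2.8)·-0.7000) / (9.1) = 0.2264
Iteration 2:
  α = (-12 - (-2)·0.3060 - (-1)·0.2264) / (7) = -1.5945
  β = (-1 - (-2)·-1.5571 - (-1.7)·0.2264) / (6.7) = -0.5566
  γ = (6 - (-3.3)·-1.5571 - (-2.8)·0.3060) / (9.1) = 0.1888
Change: (-0.0374, -0.8626, -0.0376) → max |·| = 0.8626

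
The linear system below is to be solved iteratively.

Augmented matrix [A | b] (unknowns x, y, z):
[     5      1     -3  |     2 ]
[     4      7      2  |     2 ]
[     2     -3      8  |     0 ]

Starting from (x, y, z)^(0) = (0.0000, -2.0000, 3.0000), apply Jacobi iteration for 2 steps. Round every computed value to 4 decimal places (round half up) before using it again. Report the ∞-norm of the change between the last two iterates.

Iteration 1:
  x = (2 - (1)·-2.0000 - (-3)·3.0000) / (5) = 2.6000
  y = (2 - (4)·0.0000 - (2)·3.0000) / (7) = -0.5714
  z = (0 - (2)·0.0000 - (-3)·-2.0000) / (8) = -0.7500
Iteration 2:
  x = (2 - (1)·-0.5714 - (-3)·-0.7500) / (5) = 0.0643
  y = (2 - (4)·2.6000 - (2)·-0.7500) / (7) = -0.9857
  z = (0 - (2)·2.6000 - (-3)·-0.5714) / (8) = -0.8643
Change: (-2.5357, -0.4143, -0.1143) → max |·| = 2.5357

2.5357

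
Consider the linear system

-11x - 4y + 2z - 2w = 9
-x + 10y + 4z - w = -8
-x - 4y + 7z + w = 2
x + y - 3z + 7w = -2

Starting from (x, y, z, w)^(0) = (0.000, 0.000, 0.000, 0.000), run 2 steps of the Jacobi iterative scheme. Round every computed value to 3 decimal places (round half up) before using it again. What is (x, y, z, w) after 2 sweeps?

(-0.423, -1.025, -0.247, 0.068)

Iteration 1:
  x = (9 - (-4)·0.000 - (2)·0.000 - (-2)·0.000) / (-11) = -0.818
  y = (-8 - (-1)·0.000 - (4)·0.000 - (-1)·0.000) / (10) = -0.800
  z = (2 - (-1)·0.000 - (-4)·0.000 - (1)·0.000) / (7) = 0.286
  w = (-2 - (1)·0.000 - (1)·0.000 - (-3)·0.000) / (7) = -0.286
Iteration 2:
  x = (9 - (-4)·-0.800 - (2)·0.286 - (-2)·-0.286) / (-11) = -0.423
  y = (-8 - (-1)·-0.818 - (4)·0.286 - (-1)·-0.286) / (10) = -1.025
  z = (2 - (-1)·-0.818 - (-4)·-0.800 - (1)·-0.286) / (7) = -0.247
  w = (-2 - (1)·-0.818 - (1)·-0.800 - (-3)·0.286) / (7) = 0.068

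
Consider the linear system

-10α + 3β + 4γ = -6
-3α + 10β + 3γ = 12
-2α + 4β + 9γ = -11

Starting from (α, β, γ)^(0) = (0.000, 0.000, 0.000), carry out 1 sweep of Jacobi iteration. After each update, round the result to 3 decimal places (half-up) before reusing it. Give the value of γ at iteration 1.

-1.222

Iteration 1:
  α = (-6 - (3)·0.000 - (4)·0.000) / (-10) = 0.600
  β = (12 - (-3)·0.000 - (3)·0.000) / (10) = 1.200
  γ = (-11 - (-2)·0.000 - (4)·0.000) / (9) = -1.222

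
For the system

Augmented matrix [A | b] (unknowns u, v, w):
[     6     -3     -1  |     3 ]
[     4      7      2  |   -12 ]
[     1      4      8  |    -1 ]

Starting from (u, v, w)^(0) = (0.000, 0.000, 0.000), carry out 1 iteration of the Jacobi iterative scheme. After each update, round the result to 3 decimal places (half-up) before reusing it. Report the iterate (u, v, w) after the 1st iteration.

Iteration 1:
  u = (3 - (-3)·0.000 - (-1)·0.000) / (6) = 0.500
  v = (-12 - (4)·0.000 - (2)·0.000) / (7) = -1.714
  w = (-1 - (1)·0.000 - (4)·0.000) / (8) = -0.125

(0.500, -1.714, -0.125)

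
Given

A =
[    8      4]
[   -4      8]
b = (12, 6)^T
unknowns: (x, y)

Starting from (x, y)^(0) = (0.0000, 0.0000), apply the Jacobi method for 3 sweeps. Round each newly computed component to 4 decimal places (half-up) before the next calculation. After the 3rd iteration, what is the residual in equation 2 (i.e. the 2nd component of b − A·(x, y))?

-1.5000

Iteration 1:
  x = (12 - (4)·0.0000) / (8) = 1.5000
  y = (6 - (-4)·0.0000) / (8) = 0.7500
Iteration 2:
  x = (12 - (4)·0.7500) / (8) = 1.1250
  y = (6 - (-4)·1.5000) / (8) = 1.5000
Iteration 3:
  x = (12 - (4)·1.5000) / (8) = 0.7500
  y = (6 - (-4)·1.1250) / (8) = 1.3125
Residual b − A·x = (0.7500, -1.5000)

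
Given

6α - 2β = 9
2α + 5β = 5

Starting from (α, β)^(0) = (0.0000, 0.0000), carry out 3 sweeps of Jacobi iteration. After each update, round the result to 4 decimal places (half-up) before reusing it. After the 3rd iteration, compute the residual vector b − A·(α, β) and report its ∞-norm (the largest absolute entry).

0.3999

Iteration 1:
  α = (9 - (-2)·0.0000) / (6) = 1.5000
  β = (5 - (2)·0.0000) / (5) = 1.0000
Iteration 2:
  α = (9 - (-2)·1.0000) / (6) = 1.8333
  β = (5 - (2)·1.5000) / (5) = 0.4000
Iteration 3:
  α = (9 - (-2)·0.4000) / (6) = 1.6333
  β = (5 - (2)·1.8333) / (5) = 0.2667
Residual b − A·x = (-0.2664, 0.3999); ∞-norm = 0.3999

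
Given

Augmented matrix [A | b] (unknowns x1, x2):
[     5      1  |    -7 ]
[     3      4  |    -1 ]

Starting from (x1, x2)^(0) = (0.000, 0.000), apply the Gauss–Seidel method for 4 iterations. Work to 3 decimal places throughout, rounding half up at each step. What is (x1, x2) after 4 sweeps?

(-1.588, 0.941)

Iteration 1:
  x1 = (-7 - (1)·0.000) / (5) = -1.400
  x2 = (-1 - (3)·-1.400) / (4) = 0.800
Iteration 2:
  x1 = (-7 - (1)·0.800) / (5) = -1.560
  x2 = (-1 - (3)·-1.560) / (4) = 0.920
Iteration 3:
  x1 = (-7 - (1)·0.920) / (5) = -1.584
  x2 = (-1 - (3)·-1.584) / (4) = 0.938
Iteration 4:
  x1 = (-7 - (1)·0.938) / (5) = -1.588
  x2 = (-1 - (3)·-1.588) / (4) = 0.941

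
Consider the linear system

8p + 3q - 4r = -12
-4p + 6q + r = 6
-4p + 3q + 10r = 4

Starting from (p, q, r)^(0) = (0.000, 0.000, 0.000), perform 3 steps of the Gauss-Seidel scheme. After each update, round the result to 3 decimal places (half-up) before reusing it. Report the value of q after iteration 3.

Iteration 1:
  p = (-12 - (3)·0.000 - (-4)·0.000) / (8) = -1.500
  q = (6 - (-4)·-1.500 - (1)·0.000) / (6) = 0.000
  r = (4 - (-4)·-1.500 - (3)·0.000) / (10) = -0.200
Iteration 2:
  p = (-12 - (3)·0.000 - (-4)·-0.200) / (8) = -1.600
  q = (6 - (-4)·-1.600 - (1)·-0.200) / (6) = -0.033
  r = (4 - (-4)·-1.600 - (3)·-0.033) / (10) = -0.230
Iteration 3:
  p = (-12 - (3)·-0.033 - (-4)·-0.230) / (8) = -1.603
  q = (6 - (-4)·-1.603 - (1)·-0.230) / (6) = -0.030
  r = (4 - (-4)·-1.603 - (3)·-0.030) / (10) = -0.232

-0.030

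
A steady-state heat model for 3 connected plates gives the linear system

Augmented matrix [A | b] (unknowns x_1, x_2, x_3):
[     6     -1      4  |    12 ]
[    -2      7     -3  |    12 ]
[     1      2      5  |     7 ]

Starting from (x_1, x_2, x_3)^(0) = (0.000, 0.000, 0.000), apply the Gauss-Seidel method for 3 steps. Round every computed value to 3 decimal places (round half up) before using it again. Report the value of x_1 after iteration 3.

Iteration 1:
  x_1 = (12 - (-1)·0.000 - (4)·0.000) / (6) = 2.000
  x_2 = (12 - (-2)·2.000 - (-3)·0.000) / (7) = 2.286
  x_3 = (7 - (1)·2.000 - (2)·2.286) / (5) = 0.086
Iteration 2:
  x_1 = (12 - (-1)·2.286 - (4)·0.086) / (6) = 2.324
  x_2 = (12 - (-2)·2.324 - (-3)·0.086) / (7) = 2.415
  x_3 = (7 - (1)·2.324 - (2)·2.415) / (5) = -0.031
Iteration 3:
  x_1 = (12 - (-1)·2.415 - (4)·-0.031) / (6) = 2.423
  x_2 = (12 - (-2)·2.423 - (-3)·-0.031) / (7) = 2.393
  x_3 = (7 - (1)·2.423 - (2)·2.393) / (5) = -0.042

2.423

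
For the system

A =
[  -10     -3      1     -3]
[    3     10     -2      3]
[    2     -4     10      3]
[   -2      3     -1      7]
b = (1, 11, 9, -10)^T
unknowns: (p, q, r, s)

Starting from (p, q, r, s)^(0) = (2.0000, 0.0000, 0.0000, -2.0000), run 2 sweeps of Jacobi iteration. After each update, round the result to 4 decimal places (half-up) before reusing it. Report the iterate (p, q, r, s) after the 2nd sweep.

(-0.0629, 1.4271, 1.4971, -1.6000)

Iteration 1:
  p = (1 - (-3)·0.0000 - (1)·0.0000 - (-3)·-2.0000) / (-10) = 0.5000
  q = (11 - (3)·2.0000 - (-2)·0.0000 - (3)·-2.0000) / (10) = 1.1000
  r = (9 - (2)·2.0000 - (-4)·0.0000 - (3)·-2.0000) / (10) = 1.1000
  s = (-10 - (-2)·2.0000 - (3)·0.0000 - (-1)·0.0000) / (7) = -0.8571
Iteration 2:
  p = (1 - (-3)·1.1000 - (1)·1.1000 - (-3)·-0.8571) / (-10) = -0.0629
  q = (11 - (3)·0.5000 - (-2)·1.1000 - (3)·-0.8571) / (10) = 1.4271
  r = (9 - (2)·0.5000 - (-4)·1.1000 - (3)·-0.8571) / (10) = 1.4971
  s = (-10 - (-2)·0.5000 - (3)·1.1000 - (-1)·1.1000) / (7) = -1.6000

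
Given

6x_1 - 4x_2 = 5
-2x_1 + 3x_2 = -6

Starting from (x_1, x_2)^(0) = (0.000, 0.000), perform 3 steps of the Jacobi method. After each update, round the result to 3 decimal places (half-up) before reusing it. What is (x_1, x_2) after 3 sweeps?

(-0.130, -2.333)

Iteration 1:
  x_1 = (5 - (-4)·0.000) / (6) = 0.833
  x_2 = (-6 - (-2)·0.000) / (3) = -2.000
Iteration 2:
  x_1 = (5 - (-4)·-2.000) / (6) = -0.500
  x_2 = (-6 - (-2)·0.833) / (3) = -1.445
Iteration 3:
  x_1 = (5 - (-4)·-1.445) / (6) = -0.130
  x_2 = (-6 - (-2)·-0.500) / (3) = -2.333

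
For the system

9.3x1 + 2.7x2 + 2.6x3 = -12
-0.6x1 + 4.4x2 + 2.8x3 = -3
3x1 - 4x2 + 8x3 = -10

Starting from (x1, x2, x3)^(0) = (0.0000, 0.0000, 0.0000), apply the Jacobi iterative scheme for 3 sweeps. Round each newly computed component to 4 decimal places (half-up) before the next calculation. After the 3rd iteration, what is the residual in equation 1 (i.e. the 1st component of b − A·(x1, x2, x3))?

-0.2267

Iteration 1:
  x1 = (-12 - (2.7)·0.0000 - (2.6)·0.0000) / (9.3) = -1.2903
  x2 = (-3 - (-0.6)·0.0000 - (2.8)·0.0000) / (4.4) = -0.6818
  x3 = (-10 - (3)·0.0000 - (-4)·0.0000) / (8) = -1.2500
Iteration 2:
  x1 = (-12 - (2.7)·-0.6818 - (2.6)·-1.2500) / (9.3) = -0.7429
  x2 = (-3 - (-0.6)·-1.2903 - (2.8)·-1.2500) / (4.4) = -0.0623
  x3 = (-10 - (3)·-1.2903 - (-4)·-0.6818) / (8) = -1.1070
Iteration 3:
  x1 = (-12 - (2.7)·-0.0623 - (2.6)·-1.1070) / (9.3) = -0.9628
  x2 = (-3 - (-0.6)·-0.7429 - (2.8)·-1.1070) / (4.4) = -0.0787
  x3 = (-10 - (3)·-0.7429 - (-4)·-0.0623) / (8) = -1.0026
Residual b − A·x = (-0.2267, -0.4241, 0.5944)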